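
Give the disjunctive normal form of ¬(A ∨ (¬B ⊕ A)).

¬A ∧ B

¬(A ∨ (¬B ⊕ A))
≡ ¬(A ∨ (¬B ∧ ¬A) ∨ (¬¬B ∧ A))   — expand ⊕
≡ ¬A ∧ ¬(¬B ∧ ¬A) ∧ ¬(¬¬B ∧ A)   — De Morgan
≡ ¬A ∧ (¬¬B ∨ ¬¬A) ∧ ¬(¬¬B ∧ A)   — De Morgan
≡ ¬A ∧ (B ∨ ¬¬A) ∧ ¬(¬¬B ∧ A)   — double negation
≡ ¬A ∧ (B ∨ A) ∧ ¬(¬¬B ∧ A)   — double negation
≡ ¬A ∧ (B ∨ A) ∧ (¬¬¬B ∨ ¬A)   — De Morgan
≡ ¬A ∧ (B ∨ A) ∧ (¬B ∨ ¬A)   — double negation
≡ (¬A ∧ B ∧ ¬B) ∨ (¬A ∧ B ∧ ¬A) ∨ (¬A ∧ A ∧ ¬B) ∨ (¬A ∧ A ∧ ¬A)   — distribute ∧ over ∨
≡ ¬A ∧ B   — simplify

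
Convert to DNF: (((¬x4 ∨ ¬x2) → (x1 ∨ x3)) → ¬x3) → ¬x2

(((¬x4 ∨ ¬x2) → (x1 ∨ x3)) → ¬x3) → ¬x2
≡ ¬(((¬x4 ∨ ¬x2) → (x1 ∨ x3)) → ¬x3) ∨ ¬x2   [eliminate →]
≡ ¬(¬((¬x4 ∨ ¬x2) → (x1 ∨ x3)) ∨ ¬x3) ∨ ¬x2   [eliminate →]
≡ ¬(¬(¬(¬x4 ∨ ¬x2) ∨ x1 ∨ x3) ∨ ¬x3) ∨ ¬x2   [eliminate →]
≡ (¬¬(¬(¬x4 ∨ ¬x2) ∨ x1 ∨ x3) ∧ ¬¬x3) ∨ ¬x2   [De Morgan]
≡ ((¬(¬x4 ∨ ¬x2) ∨ x1 ∨ x3) ∧ ¬¬x3) ∨ ¬x2   [double negation]
≡ (((¬¬x4 ∧ ¬¬x2) ∨ x1 ∨ x3) ∧ ¬¬x3) ∨ ¬x2   [De Morgan]
≡ (((x4 ∧ ¬¬x2) ∨ x1 ∨ x3) ∧ ¬¬x3) ∨ ¬x2   [double negation]
≡ (((x4 ∧ x2) ∨ x1 ∨ x3) ∧ ¬¬x3) ∨ ¬x2   [double negation]
≡ (((x4 ∧ x2) ∨ x1 ∨ x3) ∧ x3) ∨ ¬x2   [double negation]
≡ (x4 ∧ x2 ∧ x3) ∨ (x1 ∧ x3) ∨ (x3 ∧ x3) ∨ ¬x2   [distribute ∧ over ∨]
≡ x3 ∨ ¬x2   [simplify]

x3 ∨ ¬x2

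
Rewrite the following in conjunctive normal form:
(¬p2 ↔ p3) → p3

¬p2 ∨ p3

(¬p2 ↔ p3) → p3
= ¬(¬p2 ↔ p3) ∨ p3   (eliminate →)
= ¬((¬p2 → p3) ∧ (p3 → ¬p2)) ∨ p3   (eliminate ↔)
= ¬((¬¬p2 ∨ p3) ∧ (p3 → ¬p2)) ∨ p3   (eliminate →)
= ¬((¬¬p2 ∨ p3) ∧ (¬p3 ∨ ¬p2)) ∨ p3   (eliminate →)
= ¬(¬¬p2 ∨ p3) ∨ ¬(¬p3 ∨ ¬p2) ∨ p3   (De Morgan)
= (¬¬¬p2 ∧ ¬p3) ∨ ¬(¬p3 ∨ ¬p2) ∨ p3   (De Morgan)
= (¬p2 ∧ ¬p3) ∨ ¬(¬p3 ∨ ¬p2) ∨ p3   (double negation)
= (¬p2 ∧ ¬p3) ∨ (¬¬p3 ∧ ¬¬p2) ∨ p3   (De Morgan)
= (¬p2 ∧ ¬p3) ∨ (p3 ∧ ¬¬p2) ∨ p3   (double negation)
= (¬p2 ∧ ¬p3) ∨ (p3 ∧ p2) ∨ p3   (double negation)
= (¬p2 ∨ p3 ∨ p3) ∧ (¬p2 ∨ p2 ∨ p3) ∧ (¬p3 ∨ p3 ∨ p3) ∧ (¬p3 ∨ p2 ∨ p3)   (distribute ∨ over ∧)
= ¬p2 ∨ p3   (simplify)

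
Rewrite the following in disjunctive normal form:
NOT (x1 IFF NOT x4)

(x1 AND x4) OR (NOT x4 AND NOT x1)

NOT (x1 IFF NOT x4)
= NOT ((x1 IMPLIES NOT x4) AND (NOT x4 IMPLIES x1))   [eliminate IFF]
= NOT ((NOT x1 OR NOT x4) AND (NOT x4 IMPLIES x1))   [eliminate IMPLIES]
= NOT ((NOT x1 OR NOT x4) AND (NOT NOT x4 OR x1))   [eliminate IMPLIES]
= NOT (NOT x1 OR NOT x4) OR NOT (NOT NOT x4 OR x1)   [De Morgan]
= (NOT NOT x1 AND NOT NOT x4) OR NOT (NOT NOT x4 OR x1)   [De Morgan]
= (x1 AND NOT NOT x4) OR NOT (NOT NOT x4 OR x1)   [double negation]
= (x1 AND x4) OR NOT (NOT NOT x4 OR x1)   [double negation]
= (x1 AND x4) OR (NOT NOT NOT x4 AND NOT x1)   [De Morgan]
= (x1 AND x4) OR (NOT x4 AND NOT x1)   [double negation]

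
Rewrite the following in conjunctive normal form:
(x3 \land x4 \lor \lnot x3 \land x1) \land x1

(x3 \land x4 \lor \lnot x3 \land x1) \land x1
≡ (x3 \lor \lnot x3) \land (x3 \lor x1) \land (x4 \lor \lnot x3) \land (x4 \lor x1) \land x1   [distribute \lor over \land]
≡ (x4 \lor \lnot x3) \land x1   [simplify]

(x4 \lor \lnot x3) \land x1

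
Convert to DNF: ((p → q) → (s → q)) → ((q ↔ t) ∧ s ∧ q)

(¬p ∧ s ∧ ¬q) ∨ (t ∧ q ∧ s)

((p → q) → (s → q)) → ((q ↔ t) ∧ s ∧ q)
≡ ¬((p → q) → (s → q)) ∨ ((q ↔ t) ∧ s ∧ q)   [eliminate →]
≡ ¬(¬(p → q) ∨ (s → q)) ∨ ((q ↔ t) ∧ s ∧ q)   [eliminate →]
≡ ¬(¬(¬p ∨ q) ∨ (s → q)) ∨ ((q ↔ t) ∧ s ∧ q)   [eliminate →]
≡ ¬(¬(¬p ∨ q) ∨ ¬s ∨ q) ∨ ((q ↔ t) ∧ s ∧ q)   [eliminate →]
≡ ¬(¬(¬p ∨ q) ∨ ¬s ∨ q) ∨ ((q → t) ∧ (t → q) ∧ s ∧ q)   [eliminate ↔]
≡ ¬(¬(¬p ∨ q) ∨ ¬s ∨ q) ∨ ((¬q ∨ t) ∧ (t → q) ∧ s ∧ q)   [eliminate →]
≡ ¬(¬(¬p ∨ q) ∨ ¬s ∨ q) ∨ ((¬q ∨ t) ∧ (¬t ∨ q) ∧ s ∧ q)   [eliminate →]
≡ (¬¬(¬p ∨ q) ∧ ¬¬s ∧ ¬q) ∨ ((¬q ∨ t) ∧ (¬t ∨ q) ∧ s ∧ q)   [De Morgan]
≡ ((¬p ∨ q) ∧ ¬¬s ∧ ¬q) ∨ ((¬q ∨ t) ∧ (¬t ∨ q) ∧ s ∧ q)   [double negation]
≡ ((¬p ∨ q) ∧ s ∧ ¬q) ∨ ((¬q ∨ t) ∧ (¬t ∨ q) ∧ s ∧ q)   [double negation]
≡ (¬p ∧ s ∧ ¬q) ∨ (q ∧ s ∧ ¬q) ∨ (¬q ∧ ¬t ∧ s ∧ q) ∨ (¬q ∧ q ∧ s ∧ q) ∨ (t ∧ ¬t ∧ s ∧ q) ∨ (t ∧ q ∧ s ∧ q)   [distribute ∧ over ∨]
≡ (¬p ∧ s ∧ ¬q) ∨ (t ∧ q ∧ s)   [simplify]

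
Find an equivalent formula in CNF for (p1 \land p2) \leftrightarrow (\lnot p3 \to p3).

(\lnot p1 \lor \lnot p2 \lor p3) \land (\lnot p3 \lor p1) \land (\lnot p3 \lor p2)

(p1 \land p2) \leftrightarrow (\lnot p3 \to p3)
⇔ ((p1 \land p2) \to (\lnot p3 \to p3)) \land ((\lnot p3 \to p3) \to (p1 \land p2))   (eliminate \leftrightarrow)
⇔ (\lnot (p1 \land p2) \lor (\lnot p3 \to p3)) \land ((\lnot p3 \to p3) \to (p1 \land p2))   (eliminate \to)
⇔ (\lnot (p1 \land p2) \lor \lnot \lnot p3 \lor p3) \land ((\lnot p3 \to p3) \to (p1 \land p2))   (eliminate \to)
⇔ (\lnot (p1 \land p2) \lor \lnot \lnot p3 \lor p3) \land (\lnot (\lnot p3 \to p3) \lor (p1 \land p2))   (eliminate \to)
⇔ (\lnot (p1 \land p2) \lor \lnot \lnot p3 \lor p3) \land (\lnot (\lnot \lnot p3 \lor p3) \lor (p1 \land p2))   (eliminate \to)
⇔ (\lnot p1 \lor \lnot p2 \lor \lnot \lnot p3 \lor p3) \land (\lnot (\lnot \lnot p3 \lor p3) \lor (p1 \land p2))   (De Morgan)
⇔ (\lnot p1 \lor \lnot p2 \lor p3 \lor p3) \land (\lnot (\lnot \lnot p3 \lor p3) \lor (p1 \land p2))   (double negation)
⇔ (\lnot p1 \lor \lnot p2 \lor p3 \lor p3) \land ((\lnot \lnot \lnot p3 \land \lnot p3) \lor (p1 \land p2))   (De Morgan)
⇔ (\lnot p1 \lor \lnot p2 \lor p3 \lor p3) \land ((\lnot p3 \land \lnot p3) \lor (p1 \land p2))   (double negation)
⇔ (\lnot p1 \lor \lnot p2 \lor p3 \lor p3) \land (\lnot p3 \lor p1) \land (\lnot p3 \lor p2) \land (\lnot p3 \lor p1) \land (\lnot p3 \lor p2)   (distribute \lor over \land)
⇔ (\lnot p1 \lor \lnot p2 \lor p3) \land (\lnot p3 \lor p1) \land (\lnot p3 \lor p2)   (simplify)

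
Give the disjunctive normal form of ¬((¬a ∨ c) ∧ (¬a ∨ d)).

¬((¬a ∨ c) ∧ (¬a ∨ d))
= ¬(¬a ∨ c) ∨ ¬(¬a ∨ d)   — De Morgan
= (¬¬a ∧ ¬c) ∨ ¬(¬a ∨ d)   — De Morgan
= (a ∧ ¬c) ∨ ¬(¬a ∨ d)   — double negation
= (a ∧ ¬c) ∨ (¬¬a ∧ ¬d)   — De Morgan
= (a ∧ ¬c) ∨ (a ∧ ¬d)   — double negation

(a ∧ ¬c) ∨ (a ∧ ¬d)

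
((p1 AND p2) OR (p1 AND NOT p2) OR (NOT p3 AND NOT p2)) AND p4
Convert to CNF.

(p1 OR NOT p3) AND (p1 OR NOT p2) AND p4

((p1 AND p2) OR (p1 AND NOT p2) OR (NOT p3 AND NOT p2)) AND p4
⇔ (p1 OR p1 OR NOT p3) AND (p1 OR p1 OR NOT p2) AND (p1 OR NOT p2 OR NOT p3) AND (p1 OR NOT p2 OR NOT p2) AND (p2 OR p1 OR NOT p3) AND (p2 OR p1 OR NOT p2) AND (p2 OR NOT p2 OR NOT p3) AND (p2 OR NOT p2 OR NOT p2) AND p4   (distribute OR over AND)
⇔ (p1 OR NOT p3) AND (p1 OR NOT p2) AND p4   (simplify)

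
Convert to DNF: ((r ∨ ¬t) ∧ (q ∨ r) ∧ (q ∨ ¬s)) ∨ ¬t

((r ∨ ¬t) ∧ (q ∨ r) ∧ (q ∨ ¬s)) ∨ ¬t
≡ (r ∧ q ∧ q) ∨ (r ∧ q ∧ ¬s) ∨ (r ∧ r ∧ q) ∨ (r ∧ r ∧ ¬s) ∨ (¬t ∧ q ∧ q) ∨ (¬t ∧ q ∧ ¬s) ∨ (¬t ∧ r ∧ q) ∨ (¬t ∧ r ∧ ¬s) ∨ ¬t   [distribute ∧ over ∨]
≡ (r ∧ q) ∨ (r ∧ ¬s) ∨ ¬t   [simplify]

(r ∧ q) ∨ (r ∧ ¬s) ∨ ¬t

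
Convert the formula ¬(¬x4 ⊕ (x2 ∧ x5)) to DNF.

¬(¬x4 ⊕ (x2 ∧ x5))
≡ ¬((¬x4 ∧ ¬(x2 ∧ x5)) ∨ (¬¬x4 ∧ x2 ∧ x5))   — expand ⊕
≡ ¬(¬x4 ∧ ¬(x2 ∧ x5)) ∧ ¬(¬¬x4 ∧ x2 ∧ x5)   — De Morgan
≡ (¬¬x4 ∨ ¬¬(x2 ∧ x5)) ∧ ¬(¬¬x4 ∧ x2 ∧ x5)   — De Morgan
≡ (x4 ∨ ¬¬(x2 ∧ x5)) ∧ ¬(¬¬x4 ∧ x2 ∧ x5)   — double negation
≡ (x4 ∨ (x2 ∧ x5)) ∧ ¬(¬¬x4 ∧ x2 ∧ x5)   — double negation
≡ (x4 ∨ (x2 ∧ x5)) ∧ (¬¬¬x4 ∨ ¬x2 ∨ ¬x5)   — De Morgan
≡ (x4 ∨ (x2 ∧ x5)) ∧ (¬x4 ∨ ¬x2 ∨ ¬x5)   — double negation
≡ (x4 ∧ ¬x4) ∨ (x4 ∧ ¬x2) ∨ (x4 ∧ ¬x5) ∨ (x2 ∧ x5 ∧ ¬x4) ∨ (x2 ∧ x5 ∧ ¬x2) ∨ (x2 ∧ x5 ∧ ¬x5)   — distribute ∧ over ∨
≡ (x4 ∧ ¬x2) ∨ (x4 ∧ ¬x5) ∨ (x2 ∧ x5 ∧ ¬x4)   — simplify

(x4 ∧ ¬x2) ∨ (x4 ∧ ¬x5) ∨ (x2 ∧ x5 ∧ ¬x4)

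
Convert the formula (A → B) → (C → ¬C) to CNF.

(A ∨ ¬C) ∧ (¬B ∨ ¬C)

(A → B) → (C → ¬C)
≡ ¬(A → B) ∨ (C → ¬C)   (eliminate →)
≡ ¬(¬A ∨ B) ∨ (C → ¬C)   (eliminate →)
≡ ¬(¬A ∨ B) ∨ ¬C ∨ ¬C   (eliminate →)
≡ (¬¬A ∧ ¬B) ∨ ¬C ∨ ¬C   (De Morgan)
≡ (A ∧ ¬B) ∨ ¬C ∨ ¬C   (double negation)
≡ (A ∨ ¬C ∨ ¬C) ∧ (¬B ∨ ¬C ∨ ¬C)   (distribute ∨ over ∧)
≡ (A ∨ ¬C) ∧ (¬B ∨ ¬C)   (simplify)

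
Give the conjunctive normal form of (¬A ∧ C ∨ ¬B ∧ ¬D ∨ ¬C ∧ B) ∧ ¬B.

(¬A ∧ C ∨ ¬B ∧ ¬D ∨ ¬C ∧ B) ∧ ¬B
⇔ (¬A ∨ ¬B ∨ ¬C) ∧ (¬A ∨ ¬B ∨ B) ∧ (¬A ∨ ¬D ∨ ¬C) ∧ (¬A ∨ ¬D ∨ B) ∧ (C ∨ ¬B ∨ ¬C) ∧ (C ∨ ¬B ∨ B) ∧ (C ∨ ¬D ∨ ¬C) ∧ (C ∨ ¬D ∨ B) ∧ ¬B
⇔ (¬A ∨ ¬D ∨ ¬C) ∧ (¬A ∨ ¬D ∨ B) ∧ (C ∨ ¬D ∨ B) ∧ ¬B

(¬A ∨ ¬D ∨ ¬C) ∧ (¬A ∨ ¬D ∨ B) ∧ (C ∨ ¬D ∨ B) ∧ ¬B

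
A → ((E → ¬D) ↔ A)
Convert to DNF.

¬A ∨ (A ∧ ¬E) ∨ (A ∧ ¬D)

A → ((E → ¬D) ↔ A)
≡ ¬A ∨ ((E → ¬D) ↔ A)   (eliminate →)
≡ ¬A ∨ (((E → ¬D) → A) ∧ (A → (E → ¬D)))   (eliminate ↔)
≡ ¬A ∨ ((¬(E → ¬D) ∨ A) ∧ (A → (E → ¬D)))   (eliminate →)
≡ ¬A ∨ ((¬(¬E ∨ ¬D) ∨ A) ∧ (A → (E → ¬D)))   (eliminate →)
≡ ¬A ∨ ((¬(¬E ∨ ¬D) ∨ A) ∧ (¬A ∨ (E → ¬D)))   (eliminate →)
≡ ¬A ∨ ((¬(¬E ∨ ¬D) ∨ A) ∧ (¬A ∨ ¬E ∨ ¬D))   (eliminate →)
≡ ¬A ∨ (((¬¬E ∧ ¬¬D) ∨ A) ∧ (¬A ∨ ¬E ∨ ¬D))   (De Morgan)
≡ ¬A ∨ (((E ∧ ¬¬D) ∨ A) ∧ (¬A ∨ ¬E ∨ ¬D))   (double negation)
≡ ¬A ∨ (((E ∧ D) ∨ A) ∧ (¬A ∨ ¬E ∨ ¬D))   (double negation)
≡ ¬A ∨ (E ∧ D ∧ ¬A) ∨ (E ∧ D ∧ ¬E) ∨ (E ∧ D ∧ ¬D) ∨ (A ∧ ¬A) ∨ (A ∧ ¬E) ∨ (A ∧ ¬D)   (distribute ∧ over ∨)
≡ ¬A ∨ (A ∧ ¬E) ∨ (A ∧ ¬D)   (simplify)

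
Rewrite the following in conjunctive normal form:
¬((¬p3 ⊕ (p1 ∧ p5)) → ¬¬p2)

(¬p3 ∨ p1) ∧ (¬p3 ∨ p5) ∧ (p3 ∨ ¬p1 ∨ ¬p5) ∧ ¬p2

¬((¬p3 ⊕ (p1 ∧ p5)) → ¬¬p2)
≡ ¬(¬(¬p3 ⊕ (p1 ∧ p5)) ∨ ¬¬p2)
≡ ¬(¬((¬p3 ∨ (p1 ∧ p5)) ∧ ¬(¬p3 ∧ p1 ∧ p5)) ∨ ¬¬p2)
≡ ¬¬((¬p3 ∨ (p1 ∧ p5)) ∧ ¬(¬p3 ∧ p1 ∧ p5)) ∧ ¬¬¬p2
≡ (¬p3 ∨ (p1 ∧ p5)) ∧ ¬(¬p3 ∧ p1 ∧ p5) ∧ ¬¬¬p2
≡ (¬p3 ∨ (p1 ∧ p5)) ∧ (¬¬p3 ∨ ¬p1 ∨ ¬p5) ∧ ¬¬¬p2
≡ (¬p3 ∨ (p1 ∧ p5)) ∧ (p3 ∨ ¬p1 ∨ ¬p5) ∧ ¬¬¬p2
≡ (¬p3 ∨ (p1 ∧ p5)) ∧ (p3 ∨ ¬p1 ∨ ¬p5) ∧ ¬p2
≡ (¬p3 ∨ p1) ∧ (¬p3 ∨ p5) ∧ (p3 ∨ ¬p1 ∨ ¬p5) ∧ ¬p2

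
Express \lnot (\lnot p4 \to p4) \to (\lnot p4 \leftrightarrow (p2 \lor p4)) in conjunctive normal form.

\lnot (\lnot p4 \to p4) \to (\lnot p4 \leftrightarrow (p2 \lor p4))
⇔ \lnot \lnot (\lnot p4 \to p4) \lor (\lnot p4 \leftrightarrow (p2 \lor p4))   [eliminate \to]
⇔ \lnot \lnot (\lnot \lnot p4 \lor p4) \lor (\lnot p4 \leftrightarrow (p2 \lor p4))   [eliminate \to]
⇔ \lnot \lnot (\lnot \lnot p4 \lor p4) \lor ((\lnot p4 \to (p2 \lor p4)) \land ((p2 \lor p4) \to \lnot p4))   [eliminate \leftrightarrow]
⇔ \lnot \lnot (\lnot \lnot p4 \lor p4) \lor ((\lnot \lnot p4 \lor p2 \lor p4) \land ((p2 \lor p4) \to \lnot p4))   [eliminate \to]
⇔ \lnot \lnot (\lnot \lnot p4 \lor p4) \lor ((\lnot \lnot p4 \lor p2 \lor p4) \land (\lnot (p2 \lor p4) \lor \lnot p4))   [eliminate \to]
⇔ \lnot \lnot p4 \lor p4 \lor ((\lnot \lnot p4 \lor p2 \lor p4) \land (\lnot (p2 \lor p4) \lor \lnot p4))   [double negation]
⇔ p4 \lor p4 \lor ((\lnot \lnot p4 \lor p2 \lor p4) \land (\lnot (p2 \lor p4) \lor \lnot p4))   [double negation]
⇔ p4 \lor p4 \lor ((p4 \lor p2 \lor p4) \land (\lnot (p2 \lor p4) \lor \lnot p4))   [double negation]
⇔ p4 \lor p4 \lor ((p4 \lor p2 \lor p4) \land ((\lnot p2 \land \lnot p4) \lor \lnot p4))   [De Morgan]
⇔ (p4 \lor p4 \lor p4 \lor p2 \lor p4) \land (p4 \lor p4 \lor \lnot p2 \lor \lnot p4) \land (p4 \lor p4 \lor \lnot p4 \lor \lnot p4)   [distribute \lor over \land]
⇔ p4 \lor p2   [simplify]

p4 \lor p2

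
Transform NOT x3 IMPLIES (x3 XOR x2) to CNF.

NOT x3 IMPLIES (x3 XOR x2)
≡ NOT NOT x3 OR (x3 XOR x2)   [eliminate IMPLIES]
≡ NOT NOT x3 OR ((x3 OR x2) AND NOT (x3 AND x2))   [expand XOR]
≡ x3 OR ((x3 OR x2) AND NOT (x3 AND x2))   [double negation]
≡ x3 OR ((x3 OR x2) AND (NOT x3 OR NOT x2))   [De Morgan]
≡ (x3 OR x3 OR x2) AND (x3 OR NOT x3 OR NOT x2)   [distribute OR over AND]
≡ x3 OR x2   [simplify]

x3 OR x2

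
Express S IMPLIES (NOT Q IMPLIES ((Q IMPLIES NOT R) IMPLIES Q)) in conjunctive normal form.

S IMPLIES (NOT Q IMPLIES ((Q IMPLIES NOT R) IMPLIES Q))
≡ NOT S OR (NOT Q IMPLIES ((Q IMPLIES NOT R) IMPLIES Q))   [eliminate IMPLIES]
≡ NOT S OR NOT NOT Q OR ((Q IMPLIES NOT R) IMPLIES Q)   [eliminate IMPLIES]
≡ NOT S OR NOT NOT Q OR NOT (Q IMPLIES NOT R) OR Q   [eliminate IMPLIES]
≡ NOT S OR NOT NOT Q OR NOT (NOT Q OR NOT R) OR Q   [eliminate IMPLIES]
≡ NOT S OR Q OR NOT (NOT Q OR NOT R) OR Q   [double negation]
≡ NOT S OR Q OR (NOT NOT Q AND NOT NOT R) OR Q   [De Morgan]
≡ NOT S OR Q OR (Q AND NOT NOT R) OR Q   [double negation]
≡ NOT S OR Q OR (Q AND R) OR Q   [double negation]
≡ (NOT S OR Q OR Q OR Q) AND (NOT S OR Q OR R OR Q)   [distribute OR over AND]
≡ NOT S OR Q   [simplify]

NOT S OR Q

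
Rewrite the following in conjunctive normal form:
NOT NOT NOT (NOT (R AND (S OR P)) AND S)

NOT NOT NOT (NOT (R AND (S OR P)) AND S)
≡ NOT (NOT (R AND (S OR P)) AND S)   (double negation)
≡ NOT NOT (R AND (S OR P)) OR NOT S   (De Morgan)
≡ (R AND (S OR P)) OR NOT S   (double negation)
≡ (R OR NOT S) AND (S OR P OR NOT S)   (distribute OR over AND)
≡ R OR NOT S   (simplify)

R OR NOT S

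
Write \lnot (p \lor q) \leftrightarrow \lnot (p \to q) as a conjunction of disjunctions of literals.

(p \lor q) \land (\lnot p \lor q)

\lnot (p \lor q) \leftrightarrow \lnot (p \to q)
= (\lnot (p \lor q) \to \lnot (p \to q)) \land (\lnot (p \to q) \to \lnot (p \lor q))   [eliminate \leftrightarrow]
= (\lnot \lnot (p \lor q) \lor \lnot (p \to q)) \land (\lnot (p \to q) \to \lnot (p \lor q))   [eliminate \to]
= (\lnot \lnot (p \lor q) \lor \lnot (\lnot p \lor q)) \land (\lnot (p \to q) \to \lnot (p \lor q))   [eliminate \to]
= (\lnot \lnot (p \lor q) \lor \lnot (\lnot p \lor q)) \land (\lnot \lnot (p \to q) \lor \lnot (p \lor q))   [eliminate \to]
= (\lnot \lnot (p \lor q) \lor \lnot (\lnot p \lor q)) \land (\lnot \lnot (\lnot p \lor q) \lor \lnot (p \lor q))   [eliminate \to]
= (p \lor q \lor \lnot (\lnot p \lor q)) \land (\lnot \lnot (\lnot p \lor q) \lor \lnot (p \lor q))   [double negation]
= (p \lor q \lor (\lnot \lnot p \land \lnot q)) \land (\lnot \lnot (\lnot p \lor q) \lor \lnot (p \lor q))   [De Morgan]
= (p \lor q \lor (p \land \lnot q)) \land (\lnot \lnot (\lnot p \lor q) \lor \lnot (p \lor q))   [double negation]
= (p \lor q \lor (p \land \lnot q)) \land (\lnot p \lor q \lor \lnot (p \lor q))   [double negation]
= (p \lor q \lor (p \land \lnot q)) \land (\lnot p \lor q \lor (\lnot p \land \lnot q))   [De Morgan]
= (p \lor q \lor p) \land (p \lor q \lor \lnot q) \land (\lnot p \lor q \lor \lnot p) \land (\lnot p \lor q \lor \lnot q)   [distribute \lor over \land]
= (p \lor q) \land (\lnot p \lor q)   [simplify]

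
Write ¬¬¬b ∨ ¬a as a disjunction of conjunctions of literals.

¬b ∨ ¬a

¬¬¬b ∨ ¬a
≡ ¬b ∨ ¬a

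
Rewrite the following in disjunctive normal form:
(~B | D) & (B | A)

(~B & A) | (D & B) | (D & A)

(~B | D) & (B | A)
≡ (~B & B) | (~B & A) | (D & B) | (D & A)   [distribute & over |]
≡ (~B & A) | (D & B) | (D & A)   [simplify]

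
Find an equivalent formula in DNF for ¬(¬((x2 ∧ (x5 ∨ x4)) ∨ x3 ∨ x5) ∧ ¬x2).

x3 ∨ x5 ∨ x2

¬(¬((x2 ∧ (x5 ∨ x4)) ∨ x3 ∨ x5) ∧ ¬x2)
≡ ¬¬((x2 ∧ (x5 ∨ x4)) ∨ x3 ∨ x5) ∨ ¬¬x2   [De Morgan]
≡ (x2 ∧ (x5 ∨ x4)) ∨ x3 ∨ x5 ∨ ¬¬x2   [double negation]
≡ (x2 ∧ (x5 ∨ x4)) ∨ x3 ∨ x5 ∨ x2   [double negation]
≡ (x2 ∧ x5) ∨ (x2 ∧ x4) ∨ x3 ∨ x5 ∨ x2   [distribute ∧ over ∨]
≡ x3 ∨ x5 ∨ x2   [simplify]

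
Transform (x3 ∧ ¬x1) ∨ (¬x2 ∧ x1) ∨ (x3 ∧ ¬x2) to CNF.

(x3 ∨ ¬x2) ∧ (x3 ∨ x1) ∧ (¬x1 ∨ ¬x2)

(x3 ∧ ¬x1) ∨ (¬x2 ∧ x1) ∨ (x3 ∧ ¬x2)
= (x3 ∨ ¬x2 ∨ x3) ∧ (x3 ∨ ¬x2 ∨ ¬x2) ∧ (x3 ∨ x1 ∨ x3) ∧ (x3 ∨ x1 ∨ ¬x2) ∧ (¬x1 ∨ ¬x2 ∨ x3) ∧ (¬x1 ∨ ¬x2 ∨ ¬x2) ∧ (¬x1 ∨ x1 ∨ x3) ∧ (¬x1 ∨ x1 ∨ ¬x2)   (distribute ∨ over ∧)
= (x3 ∨ ¬x2) ∧ (x3 ∨ x1) ∧ (¬x1 ∨ ¬x2)   (simplify)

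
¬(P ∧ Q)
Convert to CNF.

¬(P ∧ Q)
≡ ¬P ∨ ¬Q   [De Morgan]

¬P ∨ ¬Q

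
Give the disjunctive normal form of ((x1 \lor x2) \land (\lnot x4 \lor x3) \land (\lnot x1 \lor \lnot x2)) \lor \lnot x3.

((x1 \lor x2) \land (\lnot x4 \lor x3) \land (\lnot x1 \lor \lnot x2)) \lor \lnot x3
= (x1 \land \lnot x4 \land \lnot x1) \lor (x1 \land \lnot x4 \land \lnot x2) \lor (x1 \land x3 \land \lnot x1) \lor (x1 \land x3 \land \lnot x2) \lor (x2 \land \lnot x4 \land \lnot x1) \lor (x2 \land \lnot x4 \land \lnot x2) \lor (x2 \land x3 \land \lnot x1) \lor (x2 \land x3 \land \lnot x2) \lor \lnot x3   — distribute \land over \lor
= (x1 \land \lnot x4 \land \lnot x2) \lor (x1 \land x3 \land \lnot x2) \lor (x2 \land \lnot x4 \land \lnot x1) \lor (x2 \land x3 \land \lnot x1) \lor \lnot x3   — simplify

(x1 \land \lnot x4 \land \lnot x2) \lor (x1 \land x3 \land \lnot x2) \lor (x2 \land \lnot x4 \land \lnot x1) \lor (x2 \land x3 \land \lnot x1) \lor \lnot x3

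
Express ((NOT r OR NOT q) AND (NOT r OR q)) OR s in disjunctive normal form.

((NOT r OR NOT q) AND (NOT r OR q)) OR s
≡ (NOT r AND NOT r) OR (NOT r AND q) OR (NOT q AND NOT r) OR (NOT q AND q) OR s   (distribute AND over OR)
≡ NOT r OR s   (simplify)

NOT r OR s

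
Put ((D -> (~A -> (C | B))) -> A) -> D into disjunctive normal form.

((D -> (~A -> (C | B))) -> A) -> D
≡ ~((D -> (~A -> (C | B))) -> A) | D   — eliminate ->
≡ ~(~(D -> (~A -> (C | B))) | A) | D   — eliminate ->
≡ ~(~(~D | (~A -> (C | B))) | A) | D   — eliminate ->
≡ ~(~(~D | ~~A | C | B) | A) | D   — eliminate ->
≡ (~~(~D | ~~A | C | B) & ~A) | D   — De Morgan
≡ ((~D | ~~A | C | B) & ~A) | D   — double negation
≡ ((~D | A | C | B) & ~A) | D   — double negation
≡ (~D & ~A) | (A & ~A) | (C & ~A) | (B & ~A) | D   — distribute & over |
≡ (~D & ~A) | (C & ~A) | (B & ~A) | D   — simplify

(~D & ~A) | (C & ~A) | (B & ~A) | D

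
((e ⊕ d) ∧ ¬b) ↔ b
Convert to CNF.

((e ⊕ d) ∧ ¬b) ↔ b
⇔ (((e ⊕ d) ∧ ¬b) → b) ∧ (b → ((e ⊕ d) ∧ ¬b))   [eliminate ↔]
⇔ (¬((e ⊕ d) ∧ ¬b) ∨ b) ∧ (b → ((e ⊕ d) ∧ ¬b))   [eliminate →]
⇔ (¬((e ∨ d) ∧ ¬(e ∧ d) ∧ ¬b) ∨ b) ∧ (b → ((e ⊕ d) ∧ ¬b))   [expand ⊕]
⇔ (¬((e ∨ d) ∧ ¬(e ∧ d) ∧ ¬b) ∨ b) ∧ (¬b ∨ ((e ⊕ d) ∧ ¬b))   [eliminate →]
⇔ (¬((e ∨ d) ∧ ¬(e ∧ d) ∧ ¬b) ∨ b) ∧ (¬b ∨ ((e ∨ d) ∧ ¬(e ∧ d) ∧ ¬b))   [expand ⊕]
⇔ (¬(e ∨ d) ∨ ¬¬(e ∧ d) ∨ ¬¬b ∨ b) ∧ (¬b ∨ ((e ∨ d) ∧ ¬(e ∧ d) ∧ ¬b))   [De Morgan]
⇔ ((¬e ∧ ¬d) ∨ ¬¬(e ∧ d) ∨ ¬¬b ∨ b) ∧ (¬b ∨ ((e ∨ d) ∧ ¬(e ∧ d) ∧ ¬b))   [De Morgan]
⇔ ((¬e ∧ ¬d) ∨ (e ∧ d) ∨ ¬¬b ∨ b) ∧ (¬b ∨ ((e ∨ d) ∧ ¬(e ∧ d) ∧ ¬b))   [double negation]
⇔ ((¬e ∧ ¬d) ∨ (e ∧ d) ∨ b ∨ b) ∧ (¬b ∨ ((e ∨ d) ∧ ¬(e ∧ d) ∧ ¬b))   [double negation]
⇔ ((¬e ∧ ¬d) ∨ (e ∧ d) ∨ b ∨ b) ∧ (¬b ∨ ((e ∨ d) ∧ (¬e ∨ ¬d) ∧ ¬b))   [De Morgan]
⇔ (¬e ∨ e ∨ b ∨ b) ∧ (¬e ∨ d ∨ b ∨ b) ∧ (¬d ∨ e ∨ b ∨ b) ∧ (¬d ∨ d ∨ b ∨ b) ∧ (¬b ∨ e ∨ d) ∧ (¬b ∨ ¬e ∨ ¬d) ∧ (¬b ∨ ¬b)   [distribute ∨ over ∧]
⇔ (¬e ∨ d ∨ b) ∧ (¬d ∨ e ∨ b) ∧ ¬b   [simplify]

(¬e ∨ d ∨ b) ∧ (¬d ∨ e ∨ b) ∧ ¬b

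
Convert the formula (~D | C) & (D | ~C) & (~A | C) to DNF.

(~D | C) & (D | ~C) & (~A | C)
≡ (~D & D & ~A) | (~D & D & C) | (~D & ~C & ~A) | (~D & ~C & C) | (C & D & ~A) | (C & D & C) | (C & ~C & ~A) | (C & ~C & C)   (distribute & over |)
≡ (~D & ~C & ~A) | (C & D)   (simplify)

(~D & ~C & ~A) | (C & D)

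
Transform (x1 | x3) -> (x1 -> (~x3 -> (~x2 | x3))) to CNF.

(x1 | x3) -> (x1 -> (~x3 -> (~x2 | x3)))
≡ ~(x1 | x3) | (x1 -> (~x3 -> (~x2 | x3)))   (eliminate ->)
≡ ~(x1 | x3) | ~x1 | (~x3 -> (~x2 | x3))   (eliminate ->)
≡ ~(x1 | x3) | ~x1 | ~~x3 | ~x2 | x3   (eliminate ->)
≡ (~x1 & ~x3) | ~x1 | ~~x3 | ~x2 | x3   (De Morgan)
≡ (~x1 & ~x3) | ~x1 | x3 | ~x2 | x3   (double negation)
≡ (~x1 | ~x1 | x3 | ~x2 | x3) & (~x3 | ~x1 | x3 | ~x2 | x3)   (distribute | over &)
≡ ~x1 | x3 | ~x2   (simplify)

~x1 | x3 | ~x2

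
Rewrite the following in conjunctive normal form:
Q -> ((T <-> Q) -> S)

Q -> ((T <-> Q) -> S)
⇔ ~Q | ((T <-> Q) -> S)   [eliminate ->]
⇔ ~Q | ~(T <-> Q) | S   [eliminate ->]
⇔ ~Q | ~((T -> Q) & (Q -> T)) | S   [eliminate <->]
⇔ ~Q | ~((~T | Q) & (Q -> T)) | S   [eliminate ->]
⇔ ~Q | ~((~T | Q) & (~Q | T)) | S   [eliminate ->]
⇔ ~Q | ~(~T | Q) | ~(~Q | T) | S   [De Morgan]
⇔ ~Q | (~~T & ~Q) | ~(~Q | T) | S   [De Morgan]
⇔ ~Q | (T & ~Q) | ~(~Q | T) | S   [double negation]
⇔ ~Q | (T & ~Q) | (~~Q & ~T) | S   [De Morgan]
⇔ ~Q | (T & ~Q) | (Q & ~T) | S   [double negation]
⇔ (~Q | T | Q | S) & (~Q | T | ~T | S) & (~Q | ~Q | Q | S) & (~Q | ~Q | ~T | S)   [distribute | over &]
⇔ ~Q | ~T | S   [simplify]

~Q | ~T | S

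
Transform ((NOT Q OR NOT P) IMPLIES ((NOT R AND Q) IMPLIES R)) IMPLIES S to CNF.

((NOT Q OR NOT P) IMPLIES ((NOT R AND Q) IMPLIES R)) IMPLIES S
⇔ NOT ((NOT Q OR NOT P) IMPLIES ((NOT R AND Q) IMPLIES R)) OR S   [eliminate IMPLIES]
⇔ NOT (NOT (NOT Q OR NOT P) OR ((NOT R AND Q) IMPLIES R)) OR S   [eliminate IMPLIES]
⇔ NOT (NOT (NOT Q OR NOT P) OR NOT (NOT R AND Q) OR R) OR S   [eliminate IMPLIES]
⇔ (NOT NOT (NOT Q OR NOT P) AND NOT NOT (NOT R AND Q) AND NOT R) OR S   [De Morgan]
⇔ ((NOT Q OR NOT P) AND NOT NOT (NOT R AND Q) AND NOT R) OR S   [double negation]
⇔ ((NOT Q OR NOT P) AND NOT R AND Q AND NOT R) OR S   [double negation]
⇔ (NOT Q OR NOT P OR S) AND (NOT R OR S) AND (Q OR S) AND (NOT R OR S)   [distribute OR over AND]
⇔ (NOT Q OR NOT P OR S) AND (NOT R OR S) AND (Q OR S)   [simplify]

(NOT Q OR NOT P OR S) AND (NOT R OR S) AND (Q OR S)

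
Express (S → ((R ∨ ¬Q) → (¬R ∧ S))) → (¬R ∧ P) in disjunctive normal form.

(S ∧ R) ∨ (¬R ∧ P)

(S → ((R ∨ ¬Q) → (¬R ∧ S))) → (¬R ∧ P)
⇔ ¬(S → ((R ∨ ¬Q) → (¬R ∧ S))) ∨ (¬R ∧ P)   (eliminate →)
⇔ ¬(¬S ∨ ((R ∨ ¬Q) → (¬R ∧ S))) ∨ (¬R ∧ P)   (eliminate →)
⇔ ¬(¬S ∨ ¬(R ∨ ¬Q) ∨ (¬R ∧ S)) ∨ (¬R ∧ P)   (eliminate →)
⇔ (¬¬S ∧ ¬¬(R ∨ ¬Q) ∧ ¬(¬R ∧ S)) ∨ (¬R ∧ P)   (De Morgan)
⇔ (S ∧ ¬¬(R ∨ ¬Q) ∧ ¬(¬R ∧ S)) ∨ (¬R ∧ P)   (double negation)
⇔ (S ∧ (R ∨ ¬Q) ∧ ¬(¬R ∧ S)) ∨ (¬R ∧ P)   (double negation)
⇔ (S ∧ (R ∨ ¬Q) ∧ (¬¬R ∨ ¬S)) ∨ (¬R ∧ P)   (De Morgan)
⇔ (S ∧ (R ∨ ¬Q) ∧ (R ∨ ¬S)) ∨ (¬R ∧ P)   (double negation)
⇔ (S ∧ R ∧ R) ∨ (S ∧ R ∧ ¬S) ∨ (S ∧ ¬Q ∧ R) ∨ (S ∧ ¬Q ∧ ¬S) ∨ (¬R ∧ P)   (distribute ∧ over ∨)
⇔ (S ∧ R) ∨ (¬R ∧ P)   (simplify)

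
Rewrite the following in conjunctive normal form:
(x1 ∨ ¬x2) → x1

(x1 ∨ ¬x2) → x1
= ¬(x1 ∨ ¬x2) ∨ x1   (eliminate →)
= (¬x1 ∧ ¬¬x2) ∨ x1   (De Morgan)
= (¬x1 ∧ x2) ∨ x1   (double negation)
= (¬x1 ∨ x1) ∧ (x2 ∨ x1)   (distribute ∨ over ∧)
= x2 ∨ x1   (simplify)

x2 ∨ x1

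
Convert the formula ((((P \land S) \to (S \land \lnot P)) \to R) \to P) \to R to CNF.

((((P \land S) \to (S \land \lnot P)) \to R) \to P) \to R
⇔ \lnot ((((P \land S) \to (S \land \lnot P)) \to R) \to P) \lor R   [eliminate \to]
⇔ \lnot (\lnot (((P \land S) \to (S \land \lnot P)) \to R) \lor P) \lor R   [eliminate \to]
⇔ \lnot (\lnot (\lnot ((P \land S) \to (S \land \lnot P)) \lor R) \lor P) \lor R   [eliminate \to]
⇔ \lnot (\lnot (\lnot (\lnot (P \land S) \lor (S \land \lnot P)) \lor R) \lor P) \lor R   [eliminate \to]
⇔ (\lnot \lnot (\lnot (\lnot (P \land S) \lor (S \land \lnot P)) \lor R) \land \lnot P) \lor R   [De Morgan]
⇔ ((\lnot (\lnot (P \land S) \lor (S \land \lnot P)) \lor R) \land \lnot P) \lor R   [double negation]
⇔ (((\lnot \lnot (P \land S) \land \lnot (S \land \lnot P)) \lor R) \land \lnot P) \lor R   [De Morgan]
⇔ (((P \land S \land \lnot (S \land \lnot P)) \lor R) \land \lnot P) \lor R   [double negation]
⇔ (((P \land S \land (\lnot S \lor \lnot \lnot P)) \lor R) \land \lnot P) \lor R   [De Morgan]
⇔ (((P \land S \land (\lnot S \lor P)) \lor R) \land \lnot P) \lor R   [double negation]
⇔ (P \lor R \lor R) \land (S \lor R \lor R) \land (\lnot S \lor P \lor R \lor R) \land (\lnot P \lor R)   [distribute \lor over \land]
⇔ (P \lor R) \land (S \lor R) \land (\lnot P \lor R)   [simplify]

(P \lor R) \land (S \lor R) \land (\lnot P \lor R)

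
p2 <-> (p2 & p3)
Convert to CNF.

~p2 | p3

p2 <-> (p2 & p3)
≡ (p2 -> (p2 & p3)) & ((p2 & p3) -> p2)   [eliminate <->]
≡ (~p2 | (p2 & p3)) & ((p2 & p3) -> p2)   [eliminate ->]
≡ (~p2 | (p2 & p3)) & (~(p2 & p3) | p2)   [eliminate ->]
≡ (~p2 | (p2 & p3)) & (~p2 | ~p3 | p2)   [De Morgan]
≡ (~p2 | p2) & (~p2 | p3) & (~p2 | ~p3 | p2)   [distribute | over &]
≡ ~p2 | p3   [simplify]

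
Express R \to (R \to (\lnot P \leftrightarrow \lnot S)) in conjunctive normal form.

R \to (R \to (\lnot P \leftrightarrow \lnot S))
≡ \lnot R \lor (R \to (\lnot P \leftrightarrow \lnot S))   [eliminate \to]
≡ \lnot R \lor \lnot R \lor (\lnot P \leftrightarrow \lnot S)   [eliminate \to]
≡ \lnot R \lor \lnot R \lor ((\lnot P \to \lnot S) \land (\lnot S \to \lnot P))   [eliminate \leftrightarrow]
≡ \lnot R \lor \lnot R \lor ((\lnot \lnot P \lor \lnot S) \land (\lnot S \to \lnot P))   [eliminate \to]
≡ \lnot R \lor \lnot R \lor ((\lnot \lnot P \lor \lnot S) \land (\lnot \lnot S \lor \lnot P))   [eliminate \to]
≡ \lnot R \lor \lnot R \lor ((P \lor \lnot S) \land (\lnot \lnot S \lor \lnot P))   [double negation]
≡ \lnot R \lor \lnot R \lor ((P \lor \lnot S) \land (S \lor \lnot P))   [double negation]
≡ (\lnot R \lor \lnot R \lor P \lor \lnot S) \land (\lnot R \lor \lnot R \lor S \lor \lnot P)   [distribute \lor over \land]
≡ (\lnot R \lor P \lor \lnot S) \land (\lnot R \lor S \lor \lnot P)   [simplify]

(\lnot R \lor P \lor \lnot S) \land (\lnot R \lor S \lor \lnot P)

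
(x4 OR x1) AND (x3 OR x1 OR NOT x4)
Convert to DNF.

(x4 AND x3) OR x1

(x4 OR x1) AND (x3 OR x1 OR NOT x4)
≡ (x4 AND x3) OR (x4 AND x1) OR (x4 AND NOT x4) OR (x1 AND x3) OR (x1 AND x1) OR (x1 AND NOT x4)   [distribute AND over OR]
≡ (x4 AND x3) OR x1   [simplify]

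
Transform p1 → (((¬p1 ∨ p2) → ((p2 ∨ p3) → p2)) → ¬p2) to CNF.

¬p1 ∨ ¬p2

p1 → (((¬p1 ∨ p2) → ((p2 ∨ p3) → p2)) → ¬p2)
≡ ¬p1 ∨ (((¬p1 ∨ p2) → ((p2 ∨ p3) → p2)) → ¬p2)   (eliminate →)
≡ ¬p1 ∨ ¬((¬p1 ∨ p2) → ((p2 ∨ p3) → p2)) ∨ ¬p2   (eliminate →)
≡ ¬p1 ∨ ¬(¬(¬p1 ∨ p2) ∨ ((p2 ∨ p3) → p2)) ∨ ¬p2   (eliminate →)
≡ ¬p1 ∨ ¬(¬(¬p1 ∨ p2) ∨ ¬(p2 ∨ p3) ∨ p2) ∨ ¬p2   (eliminate →)
≡ ¬p1 ∨ (¬¬(¬p1 ∨ p2) ∧ ¬¬(p2 ∨ p3) ∧ ¬p2) ∨ ¬p2   (De Morgan)
≡ ¬p1 ∨ ((¬p1 ∨ p2) ∧ ¬¬(p2 ∨ p3) ∧ ¬p2) ∨ ¬p2   (double negation)
≡ ¬p1 ∨ ((¬p1 ∨ p2) ∧ (p2 ∨ p3) ∧ ¬p2) ∨ ¬p2   (double negation)
≡ (¬p1 ∨ ¬p1 ∨ p2 ∨ ¬p2) ∧ (¬p1 ∨ p2 ∨ p3 ∨ ¬p2) ∧ (¬p1 ∨ ¬p2 ∨ ¬p2)   (distribute ∨ over ∧)
≡ ¬p1 ∨ ¬p2   (simplify)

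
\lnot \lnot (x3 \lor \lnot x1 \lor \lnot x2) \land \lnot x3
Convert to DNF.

(\lnot x1 \land \lnot x3) \lor (\lnot x2 \land \lnot x3)

\lnot \lnot (x3 \lor \lnot x1 \lor \lnot x2) \land \lnot x3
= (x3 \lor \lnot x1 \lor \lnot x2) \land \lnot x3   — double negation
= (x3 \land \lnot x3) \lor (\lnot x1 \land \lnot x3) \lor (\lnot x2 \land \lnot x3)   — distribute \land over \lor
= (\lnot x1 \land \lnot x3) \lor (\lnot x2 \land \lnot x3)   — simplify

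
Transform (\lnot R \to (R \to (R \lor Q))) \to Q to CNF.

(\lnot R \to (R \to (R \lor Q))) \to Q
⇔ \lnot (\lnot R \to (R \to (R \lor Q))) \lor Q   [eliminate \to]
⇔ \lnot (\lnot \lnot R \lor (R \to (R \lor Q))) \lor Q   [eliminate \to]
⇔ \lnot (\lnot \lnot R \lor \lnot R \lor R \lor Q) \lor Q   [eliminate \to]
⇔ (\lnot \lnot \lnot R \land \lnot \lnot R \land \lnot R \land \lnot Q) \lor Q   [De Morgan]
⇔ (\lnot R \land \lnot \lnot R \land \lnot R \land \lnot Q) \lor Q   [double negation]
⇔ (\lnot R \land R \land \lnot R \land \lnot Q) \lor Q   [double negation]
⇔ (\lnot R \lor Q) \land (R \lor Q) \land (\lnot R \lor Q) \land (\lnot Q \lor Q)   [distribute \lor over \land]
⇔ (\lnot R \lor Q) \land (R \lor Q)   [simplify]

(\lnot R \lor Q) \land (R \lor Q)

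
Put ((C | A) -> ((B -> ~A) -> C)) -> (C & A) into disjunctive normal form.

(A & ~B & ~C) | (C & A)

((C | A) -> ((B -> ~A) -> C)) -> (C & A)
⇔ ~((C | A) -> ((B -> ~A) -> C)) | (C & A)   — eliminate ->
⇔ ~(~(C | A) | ((B -> ~A) -> C)) | (C & A)   — eliminate ->
⇔ ~(~(C | A) | ~(B -> ~A) | C) | (C & A)   — eliminate ->
⇔ ~(~(C | A) | ~(~B | ~A) | C) | (C & A)   — eliminate ->
⇔ (~~(C | A) & ~~(~B | ~A) & ~C) | (C & A)   — De Morgan
⇔ ((C | A) & ~~(~B | ~A) & ~C) | (C & A)   — double negation
⇔ ((C | A) & (~B | ~A) & ~C) | (C & A)   — double negation
⇔ (C & ~B & ~C) | (C & ~A & ~C) | (A & ~B & ~C) | (A & ~A & ~C) | (C & A)   — distribute & over |
⇔ (A & ~B & ~C) | (C & A)   — simplify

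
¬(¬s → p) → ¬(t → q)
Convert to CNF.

(s ∨ p ∨ t) ∧ (s ∨ p ∨ ¬q)

¬(¬s → p) → ¬(t → q)
= ¬¬(¬s → p) ∨ ¬(t → q)   [eliminate →]
= ¬¬(¬¬s ∨ p) ∨ ¬(t → q)   [eliminate →]
= ¬¬(¬¬s ∨ p) ∨ ¬(¬t ∨ q)   [eliminate →]
= ¬¬s ∨ p ∨ ¬(¬t ∨ q)   [double negation]
= s ∨ p ∨ ¬(¬t ∨ q)   [double negation]
= s ∨ p ∨ (¬¬t ∧ ¬q)   [De Morgan]
= s ∨ p ∨ (t ∧ ¬q)   [double negation]
= (s ∨ p ∨ t) ∧ (s ∨ p ∨ ¬q)   [distribute ∨ over ∧]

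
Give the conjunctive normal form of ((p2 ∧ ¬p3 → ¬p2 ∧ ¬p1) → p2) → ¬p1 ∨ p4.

((p2 ∧ ¬p3 → ¬p2 ∧ ¬p1) → p2) → ¬p1 ∨ p4
⇔ ¬((p2 ∧ ¬p3 → ¬p2 ∧ ¬p1) → p2) ∨ ¬p1 ∨ p4   — eliminate →
⇔ ¬(¬(p2 ∧ ¬p3 → ¬p2 ∧ ¬p1) ∨ p2) ∨ ¬p1 ∨ p4   — eliminate →
⇔ ¬(¬(¬(p2 ∧ ¬p3) ∨ ¬p2 ∧ ¬p1) ∨ p2) ∨ ¬p1 ∨ p4   — eliminate →
⇔ ¬¬(¬(p2 ∧ ¬p3) ∨ ¬p2 ∧ ¬p1) ∧ ¬p2 ∨ ¬p1 ∨ p4   — De Morgan
⇔ (¬(p2 ∧ ¬p3) ∨ ¬p2 ∧ ¬p1) ∧ ¬p2 ∨ ¬p1 ∨ p4   — double negation
⇔ (¬p2 ∨ ¬¬p3 ∨ ¬p2 ∧ ¬p1) ∧ ¬p2 ∨ ¬p1 ∨ p4   — De Morgan
⇔ (¬p2 ∨ p3 ∨ ¬p2 ∧ ¬p1) ∧ ¬p2 ∨ ¬p1 ∨ p4   — double negation
⇔ (¬p2 ∨ p3 ∨ ¬p2 ∨ ¬p1 ∨ p4) ∧ (¬p2 ∨ p3 ∨ ¬p1 ∨ ¬p1 ∨ p4) ∧ (¬p2 ∨ ¬p1 ∨ p4)   — distribute ∨ over ∧
⇔ ¬p2 ∨ ¬p1 ∨ p4   — simplify

¬p2 ∨ ¬p1 ∨ p4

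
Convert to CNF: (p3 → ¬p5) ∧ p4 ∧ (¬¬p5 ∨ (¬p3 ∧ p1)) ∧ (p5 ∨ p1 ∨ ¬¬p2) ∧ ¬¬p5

(¬p3 ∨ ¬p5) ∧ p4 ∧ p5

(p3 → ¬p5) ∧ p4 ∧ (¬¬p5 ∨ (¬p3 ∧ p1)) ∧ (p5 ∨ p1 ∨ ¬¬p2) ∧ ¬¬p5
≡ (¬p3 ∨ ¬p5) ∧ p4 ∧ (¬¬p5 ∨ (¬p3 ∧ p1)) ∧ (p5 ∨ p1 ∨ ¬¬p2) ∧ ¬¬p5   [eliminate →]
≡ (¬p3 ∨ ¬p5) ∧ p4 ∧ (p5 ∨ (¬p3 ∧ p1)) ∧ (p5 ∨ p1 ∨ ¬¬p2) ∧ ¬¬p5   [double negation]
≡ (¬p3 ∨ ¬p5) ∧ p4 ∧ (p5 ∨ (¬p3 ∧ p1)) ∧ (p5 ∨ p1 ∨ p2) ∧ ¬¬p5   [double negation]
≡ (¬p3 ∨ ¬p5) ∧ p4 ∧ (p5 ∨ (¬p3 ∧ p1)) ∧ (p5 ∨ p1 ∨ p2) ∧ p5   [double negation]
≡ (¬p3 ∨ ¬p5) ∧ p4 ∧ (p5 ∨ ¬p3) ∧ (p5 ∨ p1) ∧ (p5 ∨ p1 ∨ p2) ∧ p5   [distribute ∨ over ∧]
≡ (¬p3 ∨ ¬p5) ∧ p4 ∧ p5   [simplify]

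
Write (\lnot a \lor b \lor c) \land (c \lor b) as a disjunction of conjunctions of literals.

b \lor c

(\lnot a \lor b \lor c) \land (c \lor b)
≡ (\lnot a \land c) \lor (\lnot a \land b) \lor (b \land c) \lor (b \land b) \lor (c \land c) \lor (c \land b)   [distribute \land over \lor]
≡ b \lor c   [simplify]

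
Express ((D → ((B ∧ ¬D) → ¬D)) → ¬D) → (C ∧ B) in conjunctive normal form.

(D ∨ C) ∧ (D ∨ B)

((D → ((B ∧ ¬D) → ¬D)) → ¬D) → (C ∧ B)
⇔ ¬((D → ((B ∧ ¬D) → ¬D)) → ¬D) ∨ (C ∧ B)   [eliminate →]
⇔ ¬(¬(D → ((B ∧ ¬D) → ¬D)) ∨ ¬D) ∨ (C ∧ B)   [eliminate →]
⇔ ¬(¬(¬D ∨ ((B ∧ ¬D) → ¬D)) ∨ ¬D) ∨ (C ∧ B)   [eliminate →]
⇔ ¬(¬(¬D ∨ ¬(B ∧ ¬D) ∨ ¬D) ∨ ¬D) ∨ (C ∧ B)   [eliminate →]
⇔ (¬¬(¬D ∨ ¬(B ∧ ¬D) ∨ ¬D) ∧ ¬¬D) ∨ (C ∧ B)   [De Morgan]
⇔ ((¬D ∨ ¬(B ∧ ¬D) ∨ ¬D) ∧ ¬¬D) ∨ (C ∧ B)   [double negation]
⇔ ((¬D ∨ ¬B ∨ ¬¬D ∨ ¬D) ∧ ¬¬D) ∨ (C ∧ B)   [De Morgan]
⇔ ((¬D ∨ ¬B ∨ D ∨ ¬D) ∧ ¬¬D) ∨ (C ∧ B)   [double negation]
⇔ ((¬D ∨ ¬B ∨ D ∨ ¬D) ∧ D) ∨ (C ∧ B)   [double negation]
⇔ (¬D ∨ ¬B ∨ D ∨ ¬D ∨ C) ∧ (¬D ∨ ¬B ∨ D ∨ ¬D ∨ B) ∧ (D ∨ C) ∧ (D ∨ B)   [distribute ∨ over ∧]
⇔ (D ∨ C) ∧ (D ∨ B)   [simplify]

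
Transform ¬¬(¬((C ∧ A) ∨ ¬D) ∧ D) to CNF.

(¬C ∨ ¬A) ∧ D

¬¬(¬((C ∧ A) ∨ ¬D) ∧ D)
≡ ¬((C ∧ A) ∨ ¬D) ∧ D   [double negation]
≡ ¬(C ∧ A) ∧ ¬¬D ∧ D   [De Morgan]
≡ (¬C ∨ ¬A) ∧ ¬¬D ∧ D   [De Morgan]
≡ (¬C ∨ ¬A) ∧ D ∧ D   [double negation]
≡ (¬C ∨ ¬A) ∧ D   [simplify]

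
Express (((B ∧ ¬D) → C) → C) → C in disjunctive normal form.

(((B ∧ ¬D) → C) → C) → C
≡ ¬(((B ∧ ¬D) → C) → C) ∨ C   [eliminate →]
≡ ¬(¬((B ∧ ¬D) → C) ∨ C) ∨ C   [eliminate →]
≡ ¬(¬(¬(B ∧ ¬D) ∨ C) ∨ C) ∨ C   [eliminate →]
≡ (¬¬(¬(B ∧ ¬D) ∨ C) ∧ ¬C) ∨ C   [De Morgan]
≡ ((¬(B ∧ ¬D) ∨ C) ∧ ¬C) ∨ C   [double negation]
≡ ((¬B ∨ ¬¬D ∨ C) ∧ ¬C) ∨ C   [De Morgan]
≡ ((¬B ∨ D ∨ C) ∧ ¬C) ∨ C   [double negation]
≡ (¬B ∧ ¬C) ∨ (D ∧ ¬C) ∨ (C ∧ ¬C) ∨ C   [distribute ∧ over ∨]
≡ (¬B ∧ ¬C) ∨ (D ∧ ¬C) ∨ C   [simplify]

(¬B ∧ ¬C) ∨ (D ∧ ¬C) ∨ C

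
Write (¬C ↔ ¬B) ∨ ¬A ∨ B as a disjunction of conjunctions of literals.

(¬C ↔ ¬B) ∨ ¬A ∨ B
≡ ((¬C → ¬B) ∧ (¬B → ¬C)) ∨ ¬A ∨ B   [eliminate ↔]
≡ ((¬¬C ∨ ¬B) ∧ (¬B → ¬C)) ∨ ¬A ∨ B   [eliminate →]
≡ ((¬¬C ∨ ¬B) ∧ (¬¬B ∨ ¬C)) ∨ ¬A ∨ B   [eliminate →]
≡ ((C ∨ ¬B) ∧ (¬¬B ∨ ¬C)) ∨ ¬A ∨ B   [double negation]
≡ ((C ∨ ¬B) ∧ (B ∨ ¬C)) ∨ ¬A ∨ B   [double negation]
≡ (C ∧ B) ∨ (C ∧ ¬C) ∨ (¬B ∧ B) ∨ (¬B ∧ ¬C) ∨ ¬A ∨ B   [distribute ∧ over ∨]
≡ (¬B ∧ ¬C) ∨ ¬A ∨ B   [simplify]

(¬B ∧ ¬C) ∨ ¬A ∨ B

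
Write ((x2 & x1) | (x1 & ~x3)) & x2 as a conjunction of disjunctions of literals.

((x2 & x1) | (x1 & ~x3)) & x2
⇔ (x2 | x1) & (x2 | ~x3) & (x1 | x1) & (x1 | ~x3) & x2
⇔ x1 & x2

x1 & x2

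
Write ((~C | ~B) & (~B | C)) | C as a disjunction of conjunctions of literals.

((~C | ~B) & (~B | C)) | C
≡ (~C & ~B) | (~C & C) | (~B & ~B) | (~B & C) | C
≡ ~B | C

~B | C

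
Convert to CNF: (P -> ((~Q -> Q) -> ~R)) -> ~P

(Q | ~P) & (R | ~P)

(P -> ((~Q -> Q) -> ~R)) -> ~P
≡ ~(P -> ((~Q -> Q) -> ~R)) | ~P   [eliminate ->]
≡ ~(~P | ((~Q -> Q) -> ~R)) | ~P   [eliminate ->]
≡ ~(~P | ~(~Q -> Q) | ~R) | ~P   [eliminate ->]
≡ ~(~P | ~(~~Q | Q) | ~R) | ~P   [eliminate ->]
≡ (~~P & ~~(~~Q | Q) & ~~R) | ~P   [De Morgan]
≡ (P & ~~(~~Q | Q) & ~~R) | ~P   [double negation]
≡ (P & (~~Q | Q) & ~~R) | ~P   [double negation]
≡ (P & (Q | Q) & ~~R) | ~P   [double negation]
≡ (P & (Q | Q) & R) | ~P   [double negation]
≡ (P | ~P) & (Q | Q | ~P) & (R | ~P)   [distribute | over &]
≡ (Q | ~P) & (R | ~P)   [simplify]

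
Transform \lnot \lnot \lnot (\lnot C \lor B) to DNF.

C \land \lnot B

\lnot \lnot \lnot (\lnot C \lor B)
⇔ \lnot (\lnot C \lor B)   — double negation
⇔ \lnot \lnot C \land \lnot B   — De Morgan
⇔ C \land \lnot B   — double negation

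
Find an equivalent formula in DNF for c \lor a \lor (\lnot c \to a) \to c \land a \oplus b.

\lnot c \land \lnot a \lor c \land a \land \lnot b \lor \lnot c \land b \lor \lnot a \land b

c \lor a \lor (\lnot c \to a) \to c \land a \oplus b
≡ \lnot (c \lor a \lor (\lnot c \to a)) \lor (c \land a \oplus b)   (eliminate \to)
≡ \lnot (c \lor a \lor \lnot \lnot c \lor a) \lor (c \land a \oplus b)   (eliminate \to)
≡ \lnot (c \lor a \lor \lnot \lnot c \lor a) \lor c \land a \land \lnot b \lor \lnot (c \land a) \land b   (expand \oplus)
≡ \lnot c \land \lnot a \land \lnot \lnot \lnot c \land \lnot a \lor c \land a \land \lnot b \lor \lnot (c \land a) \land b   (De Morgan)
≡ \lnot c \land \lnot a \land \lnot c \land \lnot a \lor c \land a \land \lnot b \lor \lnot (c \land a) \land b   (double negation)
≡ \lnot c \land \lnot a \land \lnot c \land \lnot a \lor c \land a \land \lnot b \lor (\lnot c \lor \lnot a) \land b   (De Morgan)
≡ \lnot c \land \lnot a \land \lnot c \land \lnot a \lor c \land a \land \lnot b \lor \lnot c \land b \lor \lnot a \land b   (distribute \land over \lor)
≡ \lnot c \land \lnot a \lor c \land a \land \lnot b \lor \lnot c \land b \lor \lnot a \land b   (simplify)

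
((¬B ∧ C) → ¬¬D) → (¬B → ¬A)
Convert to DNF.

(¬B ∧ C ∧ ¬D) ∨ B ∨ ¬A

((¬B ∧ C) → ¬¬D) → (¬B → ¬A)
≡ ¬((¬B ∧ C) → ¬¬D) ∨ (¬B → ¬A)
≡ ¬(¬(¬B ∧ C) ∨ ¬¬D) ∨ (¬B → ¬A)
≡ ¬(¬(¬B ∧ C) ∨ ¬¬D) ∨ ¬¬B ∨ ¬A
≡ (¬¬(¬B ∧ C) ∧ ¬¬¬D) ∨ ¬¬B ∨ ¬A
≡ (¬B ∧ C ∧ ¬¬¬D) ∨ ¬¬B ∨ ¬A
≡ (¬B ∧ C ∧ ¬D) ∨ ¬¬B ∨ ¬A
≡ (¬B ∧ C ∧ ¬D) ∨ B ∨ ¬A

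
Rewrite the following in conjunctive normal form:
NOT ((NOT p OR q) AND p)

NOT q OR NOT p

NOT ((NOT p OR q) AND p)
≡ NOT (NOT p OR q) OR NOT p
≡ (NOT NOT p AND NOT q) OR NOT p
≡ (p AND NOT q) OR NOT p
≡ (p OR NOT p) AND (NOT q OR NOT p)
≡ NOT q OR NOT p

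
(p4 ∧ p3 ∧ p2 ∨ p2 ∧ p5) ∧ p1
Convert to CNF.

(p4 ∧ p3 ∧ p2 ∨ p2 ∧ p5) ∧ p1
⇔ (p4 ∨ p2) ∧ (p4 ∨ p5) ∧ (p3 ∨ p2) ∧ (p3 ∨ p5) ∧ (p2 ∨ p2) ∧ (p2 ∨ p5) ∧ p1   (distribute ∨ over ∧)
⇔ (p4 ∨ p5) ∧ (p3 ∨ p5) ∧ p2 ∧ p1   (simplify)

(p4 ∨ p5) ∧ (p3 ∨ p5) ∧ p2 ∧ p1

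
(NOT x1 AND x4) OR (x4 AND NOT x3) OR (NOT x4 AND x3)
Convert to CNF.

(NOT x1 AND x4) OR (x4 AND NOT x3) OR (NOT x4 AND x3)
≡ (NOT x1 OR x4 OR NOT x4) AND (NOT x1 OR x4 OR x3) AND (NOT x1 OR NOT x3 OR NOT x4) AND (NOT x1 OR NOT x3 OR x3) AND (x4 OR x4 OR NOT x4) AND (x4 OR x4 OR x3) AND (x4 OR NOT x3 OR NOT x4) AND (x4 OR NOT x3 OR x3)   [distribute OR over AND]
≡ (NOT x1 OR NOT x3 OR NOT x4) AND (x4 OR x3)   [simplify]

(NOT x1 OR NOT x3 OR NOT x4) AND (x4 OR x3)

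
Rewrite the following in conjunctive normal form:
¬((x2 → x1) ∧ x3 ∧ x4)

(x2 ∨ ¬x3 ∨ ¬x4) ∧ (¬x1 ∨ ¬x3 ∨ ¬x4)

¬((x2 → x1) ∧ x3 ∧ x4)
⇔ ¬((¬x2 ∨ x1) ∧ x3 ∧ x4)   (eliminate →)
⇔ ¬(¬x2 ∨ x1) ∨ ¬x3 ∨ ¬x4   (De Morgan)
⇔ (¬¬x2 ∧ ¬x1) ∨ ¬x3 ∨ ¬x4   (De Morgan)
⇔ (x2 ∧ ¬x1) ∨ ¬x3 ∨ ¬x4   (double negation)
⇔ (x2 ∨ ¬x3 ∨ ¬x4) ∧ (¬x1 ∨ ¬x3 ∨ ¬x4)   (distribute ∨ over ∧)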